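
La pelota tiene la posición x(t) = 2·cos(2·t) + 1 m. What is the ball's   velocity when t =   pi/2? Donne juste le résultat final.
At t = pi/2, v = 0.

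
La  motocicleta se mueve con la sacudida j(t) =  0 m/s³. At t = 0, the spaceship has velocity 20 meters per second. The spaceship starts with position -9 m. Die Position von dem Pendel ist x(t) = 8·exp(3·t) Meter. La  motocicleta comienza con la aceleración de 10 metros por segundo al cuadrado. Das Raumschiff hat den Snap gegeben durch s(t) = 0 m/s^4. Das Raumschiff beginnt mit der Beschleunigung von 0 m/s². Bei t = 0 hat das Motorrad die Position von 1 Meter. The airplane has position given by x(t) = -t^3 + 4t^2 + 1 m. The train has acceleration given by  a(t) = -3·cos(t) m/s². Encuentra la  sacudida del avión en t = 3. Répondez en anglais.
To solve this, we need to take 3 derivatives of our position equation x(t) = -t^3 + 4·t^2 + 1. The derivative of position gives velocity: v(t) = -3·t^2 + 8·t. The derivative of velocity gives acceleration: a(t) = 8 - 6·t. Taking d/dt of a(t), we find j(t) = -6. We have jerk j(t) = -6. Substituting t = 3: j(3) = -6.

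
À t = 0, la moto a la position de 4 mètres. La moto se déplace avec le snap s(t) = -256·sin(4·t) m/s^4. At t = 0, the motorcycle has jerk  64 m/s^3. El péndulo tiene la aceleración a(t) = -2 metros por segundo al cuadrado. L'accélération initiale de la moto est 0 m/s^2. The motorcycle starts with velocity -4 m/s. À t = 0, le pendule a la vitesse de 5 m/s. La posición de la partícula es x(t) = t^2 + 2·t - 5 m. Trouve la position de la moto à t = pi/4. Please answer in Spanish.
Para resolver esto, necesitamos tomar 4 integrales de nuestra ecuación del snap s(t) = -256·sin(4·t). La integral del snap es la sacudida. Usando j(0) = 64, obtenemos j(t) = 64·cos(4·t). La antiderivada de la sacudida es la aceleración. Usando a(0) = 0, obtenemos a(t) = 16·sin(4·t). La integral de la aceleración, con v(0) = -4, da la velocidad: v(t) = -4·cos(4·t). La integral de la velocidad, con x(0) = 4, da la posición: x(t) = 4 - sin(4·t). De la ecuación de la posición x(t) = 4 - sin(4·t), sustituimos t = pi/4 para obtener x = 4.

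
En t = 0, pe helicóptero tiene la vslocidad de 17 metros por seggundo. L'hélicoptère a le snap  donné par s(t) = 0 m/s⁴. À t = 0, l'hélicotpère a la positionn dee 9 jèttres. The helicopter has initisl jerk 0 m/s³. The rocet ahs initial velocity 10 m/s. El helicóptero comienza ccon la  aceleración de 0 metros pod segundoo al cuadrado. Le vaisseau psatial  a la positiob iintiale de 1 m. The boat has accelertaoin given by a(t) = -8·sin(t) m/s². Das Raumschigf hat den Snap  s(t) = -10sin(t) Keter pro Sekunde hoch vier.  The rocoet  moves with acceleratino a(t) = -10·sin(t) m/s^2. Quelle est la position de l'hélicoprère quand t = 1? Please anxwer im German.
Wir müssen unsere Gleichung für den Snap s(t) = 0 4-mal integrieren. Die Stammfunktion von dem Snap ist der Ruck. Mit j(0) = 0 erhalten wir j(t) = 0. Mit ∫j(t)dt und Anwendung von a(0) = 0, finden wir a(t) = 0. Durch Integration von der Beschleunigung und Verwendung der Anfangsbedingung v(0) = 17, erhalten wir v(t) = 17. Mit ∫v(t)dt und Anwendung von x(0) = 9, finden wir x(t) = 17·t + 9. Aus der Gleichung für die Position x(t) = 17·t + 9, setzen wir t = 1 ein und erhalten x = 26.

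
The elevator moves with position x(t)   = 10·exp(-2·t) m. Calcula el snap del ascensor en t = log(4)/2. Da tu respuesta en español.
Debemos derivar nuestra ecuación de la posición x(t) = 10·exp(-2·t) 4 veces. Derivando la posición, obtenemos la velocidad: v(t) = -20·exp(-2·t). Tomando d/dt de v(t), encontramos a(t) = 40·exp(-2·t). Tomando d/dt de a(t), encontramos j(t) = -80·exp(-2·t). Tomando d/dt de j(t), encontramos s(t) = 160·exp(-2·t). Tenemos el snap s(t) = 160·exp(-2·t). Sustituyendo t = log(4)/2: s(log(4)/2) = 40.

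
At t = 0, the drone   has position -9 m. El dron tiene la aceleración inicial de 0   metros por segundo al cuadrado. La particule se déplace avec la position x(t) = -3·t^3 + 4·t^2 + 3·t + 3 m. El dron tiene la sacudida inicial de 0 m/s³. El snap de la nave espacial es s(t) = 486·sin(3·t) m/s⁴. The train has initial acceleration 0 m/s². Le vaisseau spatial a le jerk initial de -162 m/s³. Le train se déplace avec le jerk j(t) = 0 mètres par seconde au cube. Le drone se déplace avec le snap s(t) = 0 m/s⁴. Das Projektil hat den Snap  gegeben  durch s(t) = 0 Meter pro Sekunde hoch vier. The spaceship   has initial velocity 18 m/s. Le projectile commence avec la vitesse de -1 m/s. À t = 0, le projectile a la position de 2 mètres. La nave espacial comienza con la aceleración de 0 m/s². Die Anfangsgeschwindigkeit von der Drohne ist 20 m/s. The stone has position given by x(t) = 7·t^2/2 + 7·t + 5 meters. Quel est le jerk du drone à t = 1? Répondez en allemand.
Wir müssen die Stammfunktion unserer Gleichung für den Snap s(t) = 0 1-mal finden. Durch Integration von dem Snap und Verwendung der Anfangsbedingung j(0) = 0, erhalten wir j(t) = 0. Wir haben den Ruck j(t) = 0. Durch Einsetzen von t = 1: j(1) = 0.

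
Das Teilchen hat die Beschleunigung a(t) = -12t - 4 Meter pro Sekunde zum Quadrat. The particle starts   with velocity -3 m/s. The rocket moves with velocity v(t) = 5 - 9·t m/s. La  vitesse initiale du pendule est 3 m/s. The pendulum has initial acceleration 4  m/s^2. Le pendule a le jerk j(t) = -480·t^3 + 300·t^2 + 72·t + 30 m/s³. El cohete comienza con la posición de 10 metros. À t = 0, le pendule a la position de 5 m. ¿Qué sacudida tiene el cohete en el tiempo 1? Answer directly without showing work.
En t = 1, j = 0.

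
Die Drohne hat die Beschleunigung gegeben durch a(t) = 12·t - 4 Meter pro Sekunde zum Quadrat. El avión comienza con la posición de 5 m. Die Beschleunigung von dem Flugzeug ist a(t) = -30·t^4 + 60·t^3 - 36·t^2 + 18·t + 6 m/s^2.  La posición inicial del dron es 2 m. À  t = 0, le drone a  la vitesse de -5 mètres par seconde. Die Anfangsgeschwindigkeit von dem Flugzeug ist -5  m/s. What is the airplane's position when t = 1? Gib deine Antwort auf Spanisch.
Para resolver esto, necesitamos tomar 2 integrales de nuestra ecuación de la aceleración a(t) = -30·t^4 + 60·t^3 - 36·t^2 + 18·t + 6. La integral de la aceleración es la velocidad. Usando v(0) = -5, obtenemos v(t) = -6·t^5 + 15·t^4 - 12·t^3 + 9·t^2 + 6·t - 5. La integral de la velocidad es la posición. Usando x(0) = 5, obtenemos x(t) = -t^6 + 3·t^5 - 3·t^4 + 3·t^3 + 3·t^2 - 5·t + 5. Tenemos la posición x(t) = -t^6 + 3·t^5 - 3·t^4 + 3·t^3 + 3·t^2 - 5·t + 5. Sustituyendo t = 1: x(1) = 5.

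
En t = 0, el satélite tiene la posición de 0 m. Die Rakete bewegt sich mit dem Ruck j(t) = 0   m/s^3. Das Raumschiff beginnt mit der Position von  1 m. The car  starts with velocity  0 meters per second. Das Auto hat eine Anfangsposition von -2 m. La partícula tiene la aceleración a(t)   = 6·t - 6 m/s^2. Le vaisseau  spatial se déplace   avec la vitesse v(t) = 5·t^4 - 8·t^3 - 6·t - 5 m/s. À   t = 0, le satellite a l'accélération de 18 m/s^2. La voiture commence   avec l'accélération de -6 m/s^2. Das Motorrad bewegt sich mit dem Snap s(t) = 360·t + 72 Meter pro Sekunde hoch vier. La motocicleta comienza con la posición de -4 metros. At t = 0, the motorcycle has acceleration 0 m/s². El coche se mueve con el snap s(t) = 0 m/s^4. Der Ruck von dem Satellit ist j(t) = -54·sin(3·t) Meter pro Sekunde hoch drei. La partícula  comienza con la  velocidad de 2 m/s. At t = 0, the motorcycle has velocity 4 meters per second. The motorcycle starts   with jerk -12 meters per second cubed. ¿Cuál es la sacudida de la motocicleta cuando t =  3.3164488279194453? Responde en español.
Partiendo del snap s(t) = 360·t + 72, tomamos 1 integral. La integral del snap, con j(0) = -12, da la sacudida: j(t) = 180·t^2 + 72·t - 12. Tenemos la sacudida j(t) = 180·t^2 + 72·t - 12. Sustituyendo t = 3.3164488279194453: j(3.3164488279194453) = 2206.57422468769.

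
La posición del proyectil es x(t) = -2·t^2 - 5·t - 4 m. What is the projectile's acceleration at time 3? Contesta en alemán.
Um dies zu lösen, müssen wir 2 Ableitungen unserer Gleichung für die Position x(t) = -2·t^2 - 5·t - 4 nehmen. Mit d/dt von x(t) finden wir v(t) = -4·t - 5. Durch Ableiten von der Geschwindigkeit erhalten wir die Beschleunigung: a(t) = -4. Aus der Gleichung für die Beschleunigung a(t) = -4, setzen wir t = 3 ein und erhalten a = -4.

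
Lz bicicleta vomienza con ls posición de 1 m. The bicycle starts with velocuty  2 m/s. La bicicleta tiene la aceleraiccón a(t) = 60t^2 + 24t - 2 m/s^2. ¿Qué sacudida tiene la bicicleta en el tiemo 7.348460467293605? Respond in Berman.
Wir müssen unsere Gleichung für die Beschleunigung a(t) = 60·t^2 + 24·t - 2 1-mal ableiten. Die Ableitung von der Beschleunigung ergibt den Ruck: j(t) = 120·t + 24. Wir haben den Ruck j(t) = 120·t + 24. Durch Einsetzen von t = 7.348460467293605: j(7.348460467293605) = 905.815256075233.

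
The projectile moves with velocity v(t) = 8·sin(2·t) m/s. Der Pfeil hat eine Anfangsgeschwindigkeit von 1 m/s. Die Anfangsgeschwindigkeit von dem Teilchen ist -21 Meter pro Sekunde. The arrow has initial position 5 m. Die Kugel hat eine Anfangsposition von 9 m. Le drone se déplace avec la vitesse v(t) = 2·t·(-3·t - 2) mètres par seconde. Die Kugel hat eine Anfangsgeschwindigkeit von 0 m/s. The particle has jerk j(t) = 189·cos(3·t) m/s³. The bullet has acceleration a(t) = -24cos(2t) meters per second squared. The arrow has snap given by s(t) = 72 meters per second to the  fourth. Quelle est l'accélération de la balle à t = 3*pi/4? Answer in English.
Using a(t) = -24·cos(2·t) and substituting t = 3*pi/4, we find a = 0.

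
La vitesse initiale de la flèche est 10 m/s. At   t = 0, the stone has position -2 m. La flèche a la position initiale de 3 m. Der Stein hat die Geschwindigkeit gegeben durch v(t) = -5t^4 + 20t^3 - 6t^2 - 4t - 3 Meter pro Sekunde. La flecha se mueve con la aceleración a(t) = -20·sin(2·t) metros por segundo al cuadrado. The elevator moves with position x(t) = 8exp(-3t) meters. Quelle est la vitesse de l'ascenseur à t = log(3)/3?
Nous devons dériver notre équation de la position x(t) = 8·exp(-3·t) 1 fois. En dérivant la position, nous obtenons la vitesse: v(t) = -24·exp(-3·t). Nous avons la vitesse v(t) = -24·exp(-3·t). En substituant t = log(3)/3: v(log(3)/3) = -8.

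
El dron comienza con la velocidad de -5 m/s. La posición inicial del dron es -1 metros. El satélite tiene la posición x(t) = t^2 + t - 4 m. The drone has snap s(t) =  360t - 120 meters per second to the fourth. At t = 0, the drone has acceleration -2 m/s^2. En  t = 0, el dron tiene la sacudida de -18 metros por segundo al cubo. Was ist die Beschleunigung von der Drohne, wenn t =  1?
Wir müssen das Integral unserer Gleichung für den Snap s(t) = 360·t - 120 2-mal finden. Die Stammfunktion von dem Snap ist der Ruck. Mit j(0) = -18 erhalten wir j(t) = 180·t^2 - 120·t - 18. Das Integral von dem Ruck ist die Beschleunigung. Mit a(0) = -2 erhalten wir a(t) = 60·t^3 - 60·t^2 - 18·t - 2. Wir haben die Beschleunigung a(t) = 60·t^3 - 60·t^2 - 18·t - 2. Durch Einsetzen von t = 1: a(1) = -20.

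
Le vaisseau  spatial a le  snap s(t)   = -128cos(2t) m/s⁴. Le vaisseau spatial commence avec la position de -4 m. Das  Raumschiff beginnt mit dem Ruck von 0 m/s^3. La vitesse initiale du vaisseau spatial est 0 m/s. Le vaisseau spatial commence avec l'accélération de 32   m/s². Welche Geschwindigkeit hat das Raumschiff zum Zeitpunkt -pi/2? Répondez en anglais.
To solve this, we need to take 3 integrals of our snap equation s(t) = -128·cos(2·t). The integral of snap, with j(0) = 0, gives jerk: j(t) = -64·sin(2·t). Integrating jerk and using the initial condition a(0) = 32, we get a(t) = 32·cos(2·t). The integral of acceleration is velocity. Using v(0) = 0, we get v(t) = 16·sin(2·t). From the given velocity equation v(t) = 16·sin(2·t), we substitute t = -pi/2 to get v = 0.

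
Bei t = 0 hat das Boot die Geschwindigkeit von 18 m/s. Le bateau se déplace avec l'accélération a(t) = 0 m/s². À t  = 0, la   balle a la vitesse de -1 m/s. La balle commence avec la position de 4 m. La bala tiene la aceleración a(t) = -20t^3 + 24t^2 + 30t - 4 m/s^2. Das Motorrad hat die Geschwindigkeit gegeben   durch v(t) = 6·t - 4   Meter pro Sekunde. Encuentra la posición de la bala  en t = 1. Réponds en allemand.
Wir müssen unsere Gleichung für die Beschleunigung a(t) = -20·t^3 + 24·t^2 + 30·t - 4 2-mal integrieren. Durch Integration von der Beschleunigung und Verwendung der Anfangsbedingung v(0) = -1, erhalten wir v(t) = -5·t^4 + 8·t^3 + 15·t^2 - 4·t - 1. Das Integral von der Geschwindigkeit ist die Position. Mit x(0) = 4 erhalten wir x(t) = -t^5 + 2·t^4 + 5·t^3 - 2·t^2 - t + 4. Wir haben die Position x(t) = -t^5 + 2·t^4 + 5·t^3 - 2·t^2 - t + 4. Durch Einsetzen von t = 1: x(1) = 7.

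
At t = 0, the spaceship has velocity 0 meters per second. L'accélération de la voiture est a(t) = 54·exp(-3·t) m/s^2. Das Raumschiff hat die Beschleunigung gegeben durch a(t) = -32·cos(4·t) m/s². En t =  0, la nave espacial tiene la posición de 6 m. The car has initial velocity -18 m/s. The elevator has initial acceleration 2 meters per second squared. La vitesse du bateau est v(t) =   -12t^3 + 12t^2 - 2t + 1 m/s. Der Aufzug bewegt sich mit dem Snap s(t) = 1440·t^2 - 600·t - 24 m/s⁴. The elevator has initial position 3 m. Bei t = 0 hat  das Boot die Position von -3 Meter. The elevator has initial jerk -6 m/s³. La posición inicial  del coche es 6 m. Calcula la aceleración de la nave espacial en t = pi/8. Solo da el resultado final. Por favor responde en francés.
L'accélération à t = pi/8 est a = 0.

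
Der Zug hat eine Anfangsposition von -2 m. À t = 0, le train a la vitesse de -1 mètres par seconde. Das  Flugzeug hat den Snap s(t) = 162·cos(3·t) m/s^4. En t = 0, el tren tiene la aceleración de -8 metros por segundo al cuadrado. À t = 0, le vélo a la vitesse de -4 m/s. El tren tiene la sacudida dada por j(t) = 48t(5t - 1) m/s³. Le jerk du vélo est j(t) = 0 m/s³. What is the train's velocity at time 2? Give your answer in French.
Pour résoudre ceci, nous devons prendre 2 intégrales de notre équation du jerk j(t) = 48·t·(5·t - 1). En prenant ∫j(t)dt et en appliquant a(0) = -8, nous trouvons a(t) = 80·t^3 - 24·t^2 - 8. La primitive de l'accélération, avec v(0) = -1, donne la vitesse: v(t) = 20·t^4 - 8·t^3 - 8·t - 1. Nous avons la vitesse v(t) = 20·t^4 - 8·t^3 - 8·t - 1. En substituant t = 2: v(2) = 239.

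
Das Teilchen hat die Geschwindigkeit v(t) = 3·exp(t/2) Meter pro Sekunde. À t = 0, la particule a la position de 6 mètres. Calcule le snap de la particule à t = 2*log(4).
Pour résoudre ceci, nous devons prendre 3 dérivées de notre équation de la vitesse v(t) = 3·exp(t/2). En prenant d/dt de v(t), nous trouvons a(t) = 3·exp(t/2)/2. La dérivée de l'accélération donne le jerk: j(t) = 3·exp(t/2)/4. En dérivant le jerk, nous obtenons le snap: s(t) = 3·exp(t/2)/8. En utilisant s(t) = 3·exp(t/2)/8 et en substituant t = 2*log(4), nous trouvons s = 3/2.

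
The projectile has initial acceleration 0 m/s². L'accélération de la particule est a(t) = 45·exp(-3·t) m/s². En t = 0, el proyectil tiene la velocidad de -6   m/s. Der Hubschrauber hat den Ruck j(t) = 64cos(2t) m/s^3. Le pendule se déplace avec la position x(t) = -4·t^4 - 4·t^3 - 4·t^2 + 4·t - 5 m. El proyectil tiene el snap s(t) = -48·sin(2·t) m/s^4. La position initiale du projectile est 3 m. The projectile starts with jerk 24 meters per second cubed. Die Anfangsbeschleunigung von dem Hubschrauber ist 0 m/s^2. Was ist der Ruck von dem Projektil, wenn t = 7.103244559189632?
Ausgehend von dem Snap s(t) = -48·sin(2·t), nehmen wir 1 Integral. Das Integral von dem Snap ist der Ruck. Mit j(0) = 24 erhalten wir j(t) = 24·cos(2·t). Wir haben den Ruck j(t) = 24·cos(2·t). Durch Einsetzen von t = 7.103244559189632: j(7.103244559189632) = -1.66240004483776.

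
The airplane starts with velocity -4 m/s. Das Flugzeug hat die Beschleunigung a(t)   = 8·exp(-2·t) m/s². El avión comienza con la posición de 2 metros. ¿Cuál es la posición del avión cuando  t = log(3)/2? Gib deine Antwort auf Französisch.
Pour résoudre ceci, nous devons prendre 2 intégrales de notre équation de l'accélération a(t) = 8·exp(-2·t). L'intégrale de l'accélération est la vitesse. En utilisant v(0) = -4, nous obtenons v(t) = -4·exp(-2·t). La primitive de la vitesse est la position. En utilisant x(0) = 2, nous obtenons x(t) = 2·exp(-2·t). Nous avons la position x(t) = 2·exp(-2·t). En substituant t = log(3)/2: x(log(3)/2) = 2/3.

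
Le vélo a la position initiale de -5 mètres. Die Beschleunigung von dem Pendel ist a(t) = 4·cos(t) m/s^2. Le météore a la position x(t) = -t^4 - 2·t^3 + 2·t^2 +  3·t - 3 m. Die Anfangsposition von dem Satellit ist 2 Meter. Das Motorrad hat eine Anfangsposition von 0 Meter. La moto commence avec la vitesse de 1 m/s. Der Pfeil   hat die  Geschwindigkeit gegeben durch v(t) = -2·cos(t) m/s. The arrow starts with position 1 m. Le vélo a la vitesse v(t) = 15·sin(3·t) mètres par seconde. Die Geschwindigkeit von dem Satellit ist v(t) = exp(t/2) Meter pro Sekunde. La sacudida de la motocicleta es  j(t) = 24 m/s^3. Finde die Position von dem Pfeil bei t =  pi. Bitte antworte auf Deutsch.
Ausgehend von der Geschwindigkeit v(t) = -2·cos(t), nehmen wir 1 Integral. Mit ∫v(t)dt und Anwendung von x(0) = 1, finden wir x(t) = 1 - 2·sin(t). Wir haben die Position x(t) = 1 - 2·sin(t). Durch Einsetzen von t = pi: x(pi) = 1.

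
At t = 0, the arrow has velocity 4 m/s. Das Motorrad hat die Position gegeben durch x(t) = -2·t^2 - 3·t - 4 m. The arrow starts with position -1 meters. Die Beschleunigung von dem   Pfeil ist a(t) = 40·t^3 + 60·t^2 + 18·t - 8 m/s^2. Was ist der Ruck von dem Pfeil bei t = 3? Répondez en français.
Nous devons dériver notre équation de l'accélération a(t) = 40·t^3 + 60·t^2 + 18·t - 8 1 fois. En prenant d/dt de a(t), nous trouvons j(t) = 120·t^2 + 120·t + 18. De l'équation du jerk j(t) = 120·t^2 + 120·t + 18, nous substituons t = 3 pour obtenir j = 1458.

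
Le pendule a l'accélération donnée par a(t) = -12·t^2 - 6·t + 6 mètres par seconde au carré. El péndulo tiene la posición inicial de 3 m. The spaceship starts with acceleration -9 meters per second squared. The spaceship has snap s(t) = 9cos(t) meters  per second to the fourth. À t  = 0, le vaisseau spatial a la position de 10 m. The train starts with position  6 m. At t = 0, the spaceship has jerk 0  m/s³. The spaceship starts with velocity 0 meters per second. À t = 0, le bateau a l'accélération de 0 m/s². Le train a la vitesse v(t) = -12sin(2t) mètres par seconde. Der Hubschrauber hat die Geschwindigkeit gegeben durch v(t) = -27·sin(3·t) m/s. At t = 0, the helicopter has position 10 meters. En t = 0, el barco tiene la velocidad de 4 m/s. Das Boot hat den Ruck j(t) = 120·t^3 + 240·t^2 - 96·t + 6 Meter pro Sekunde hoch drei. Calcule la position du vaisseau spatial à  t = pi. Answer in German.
Ausgehend von dem Snap s(t) = 9·cos(t), nehmen wir 4 Stammfunktionen. Die Stammfunktion von dem Snap ist der Ruck. Mit j(0) = 0 erhalten wir j(t) = 9·sin(t). Durch Integration von dem Ruck und Verwendung der Anfangsbedingung a(0) = -9, erhalten wir a(t) = -9·cos(t). Das Integral von der Beschleunigung ist die Geschwindigkeit. Mit v(0) = 0 erhalten wir v(t) = -9·sin(t). Das Integral von der Geschwindigkeit, mit x(0) = 10, ergibt die Position: x(t) = 9·cos(t) + 1. Wir haben die Position x(t) = 9·cos(t) + 1. Durch Einsetzen von t = pi: x(pi) = -8.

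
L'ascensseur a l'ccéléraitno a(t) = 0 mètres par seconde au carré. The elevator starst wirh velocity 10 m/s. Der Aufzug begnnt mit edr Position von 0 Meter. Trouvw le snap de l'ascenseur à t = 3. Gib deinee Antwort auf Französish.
Pour résoudre ceci, nous devons prendre 2 dérivées de notre équation de l'accélération a(t) = 0. En dérivant l'accélération, nous obtenons le jerk: j(t) = 0. En dérivant le jerk, nous obtenons le snap: s(t) = 0. De l'équation du snap s(t) = 0, nous substituons t = 3 pour obtenir s = 0.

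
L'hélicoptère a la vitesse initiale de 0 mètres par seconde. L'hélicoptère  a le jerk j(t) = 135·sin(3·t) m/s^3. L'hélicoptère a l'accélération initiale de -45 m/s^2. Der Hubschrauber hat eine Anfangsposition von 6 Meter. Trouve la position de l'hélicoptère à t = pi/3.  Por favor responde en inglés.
To find the answer, we compute 3 antiderivatives of j(t) = 135·sin(3·t). The integral of jerk, with a(0) = -45, gives acceleration: a(t) = -45·cos(3·t). The antiderivative of acceleration, with v(0) = 0, gives velocity: v(t) = -15·sin(3·t). Taking ∫v(t)dt and applying x(0) = 6, we find x(t) = 5·cos(3·t) + 1. We have position x(t) = 5·cos(3·t) + 1. Substituting t = pi/3: x(pi/3) = -4.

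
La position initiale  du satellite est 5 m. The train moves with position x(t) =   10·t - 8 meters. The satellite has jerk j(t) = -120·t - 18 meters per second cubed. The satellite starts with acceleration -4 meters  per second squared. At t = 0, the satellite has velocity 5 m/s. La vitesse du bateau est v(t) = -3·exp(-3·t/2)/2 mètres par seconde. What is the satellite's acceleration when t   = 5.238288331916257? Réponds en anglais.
To find the answer, we compute 1 integral of j(t) = -120·t - 18. Integrating jerk and using the initial condition a(0) = -4, we get a(t) = -60·t^2 - 18·t - 4. We have acceleration a(t) = -60·t^2 - 18·t - 4. Substituting t = 5.238288331916257: a(5.238288331916257) = -1744.66906887189.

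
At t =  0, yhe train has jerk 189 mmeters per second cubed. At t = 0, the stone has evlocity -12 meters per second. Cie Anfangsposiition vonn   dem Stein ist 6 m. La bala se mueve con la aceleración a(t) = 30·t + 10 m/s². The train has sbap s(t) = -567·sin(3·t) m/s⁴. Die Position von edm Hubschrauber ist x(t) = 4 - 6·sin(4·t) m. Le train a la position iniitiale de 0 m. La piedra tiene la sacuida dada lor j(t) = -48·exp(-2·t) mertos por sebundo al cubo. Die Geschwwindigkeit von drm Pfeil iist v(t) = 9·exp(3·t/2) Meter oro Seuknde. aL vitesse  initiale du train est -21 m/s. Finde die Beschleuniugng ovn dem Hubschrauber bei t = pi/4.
Um dies zu lösen, müssen wir 2 Ableitungen unserer Gleichung für die Position x(t) = 4 - 6·sin(4·t) nehmen. Mit d/dt von x(t) finden wir v(t) = -24·cos(4·t). Durch Ableiten von der Geschwindigkeit erhalten wir die Beschleunigung: a(t) = 96·sin(4·t). Aus der Gleichung für die Beschleunigung a(t) = 96·sin(4·t), setzen wir t = pi/4 ein und erhalten a = 0.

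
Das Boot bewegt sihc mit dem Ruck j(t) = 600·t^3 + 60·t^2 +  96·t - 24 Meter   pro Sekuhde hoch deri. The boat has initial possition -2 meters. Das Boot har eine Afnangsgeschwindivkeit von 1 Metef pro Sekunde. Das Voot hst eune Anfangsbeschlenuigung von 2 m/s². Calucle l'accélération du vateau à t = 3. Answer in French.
Pour résoudre ceci, nous devons prendre 1 primitive de notre équation du jerk j(t) = 600·t^3 + 60·t^2 + 96·t - 24. La primitive du jerk est l'accélération. En utilisant a(0) = 2, nous obtenons a(t) = 150·t^4 + 20·t^3 + 48·t^2 - 24·t + 2. De l'équation de l'accélération a(t) = 150·t^4 + 20·t^3 + 48·t^2 - 24·t + 2, nous substituons t = 3 pour obtenir a = 13052.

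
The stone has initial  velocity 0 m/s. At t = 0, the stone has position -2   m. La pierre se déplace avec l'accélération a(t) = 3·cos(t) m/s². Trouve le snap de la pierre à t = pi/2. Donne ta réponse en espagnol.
Partiendo de la aceleración a(t) = 3·cos(t), tomamos 2 derivadas. Tomando d/dt de a(t), encontramos j(t) = -3·sin(t). Tomando d/dt de j(t), encontramos s(t) = -3·cos(t). Tenemos el snap s(t) = -3·cos(t). Sustituyendo t = pi/2: s(pi/2) = 0.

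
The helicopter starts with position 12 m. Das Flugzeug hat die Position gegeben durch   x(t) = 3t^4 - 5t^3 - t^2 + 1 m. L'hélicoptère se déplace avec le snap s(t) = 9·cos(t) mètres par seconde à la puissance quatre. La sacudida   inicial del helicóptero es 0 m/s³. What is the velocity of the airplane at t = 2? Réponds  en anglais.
To solve this, we need to take 1 derivative of our position equation x(t) = 3·t^4 - 5·t^3 - t^2 + 1. The derivative of position gives velocity: v(t) = 12·t^3 - 15·t^2 - 2·t. Using v(t) = 12·t^3 - 15·t^2 - 2·t and substituting t = 2, we find v = 32.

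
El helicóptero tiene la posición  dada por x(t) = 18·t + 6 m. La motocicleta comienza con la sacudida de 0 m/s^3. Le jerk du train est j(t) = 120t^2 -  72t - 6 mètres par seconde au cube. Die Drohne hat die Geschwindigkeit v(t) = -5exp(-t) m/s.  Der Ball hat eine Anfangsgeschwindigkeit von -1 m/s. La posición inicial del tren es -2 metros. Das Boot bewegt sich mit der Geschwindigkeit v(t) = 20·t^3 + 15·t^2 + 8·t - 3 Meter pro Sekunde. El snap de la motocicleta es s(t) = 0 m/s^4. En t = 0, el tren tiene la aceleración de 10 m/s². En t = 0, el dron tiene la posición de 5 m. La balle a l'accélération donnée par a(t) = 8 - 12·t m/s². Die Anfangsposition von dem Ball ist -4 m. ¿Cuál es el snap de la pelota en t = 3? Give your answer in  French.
Pour résoudre ceci, nous devons prendre 2 dérivées de notre équation de l'accélération a(t) = 8 - 12·t. En prenant d/dt de a(t), nous trouvons j(t) = -12. La dérivée du jerk donne le snap: s(t) = 0. Nous avons le snap s(t) = 0. En substituant t = 3: s(3) = 0.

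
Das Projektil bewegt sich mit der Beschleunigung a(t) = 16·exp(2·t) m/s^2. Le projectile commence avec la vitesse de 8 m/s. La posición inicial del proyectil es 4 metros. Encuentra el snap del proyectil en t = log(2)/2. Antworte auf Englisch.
Starting from acceleration a(t) = 16·exp(2·t), we take 2 derivatives. Differentiating acceleration, we get jerk: j(t) = 32·exp(2·t). The derivative of jerk gives snap: s(t) = 64·exp(2·t). Using s(t) = 64·exp(2·t) and substituting t = log(2)/2, we find s = 128.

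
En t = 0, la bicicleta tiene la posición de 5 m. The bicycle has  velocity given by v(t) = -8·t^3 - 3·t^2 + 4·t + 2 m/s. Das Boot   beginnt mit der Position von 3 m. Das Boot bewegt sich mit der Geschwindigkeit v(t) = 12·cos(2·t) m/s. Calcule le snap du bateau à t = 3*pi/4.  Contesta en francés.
Pour résoudre ceci, nous devons prendre 3 dérivées de notre équation de la vitesse v(t) = 12·cos(2·t). En prenant d/dt de v(t), nous trouvons a(t) = -24·sin(2·t). En prenant d/dt de a(t), nous trouvons j(t) = -48·cos(2·t). La dérivée du jerk donne le snap: s(t) = 96·sin(2·t). Nous avons le snap s(t) = 96·sin(2·t). En substituant t = 3*pi/4: s(3*pi/4) = -96.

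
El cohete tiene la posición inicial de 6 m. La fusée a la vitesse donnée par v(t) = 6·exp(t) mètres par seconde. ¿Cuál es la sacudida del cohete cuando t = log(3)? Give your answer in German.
Ausgehend von der Geschwindigkeit v(t) = 6·exp(t), nehmen wir 2 Ableitungen. Mit d/dt von v(t) finden wir a(t) = 6·exp(t). Mit d/dt von a(t) finden wir j(t) = 6·exp(t). Wir haben den Ruck j(t) = 6·exp(t). Durch Einsetzen von t = log(3): j(log(3)) = 18.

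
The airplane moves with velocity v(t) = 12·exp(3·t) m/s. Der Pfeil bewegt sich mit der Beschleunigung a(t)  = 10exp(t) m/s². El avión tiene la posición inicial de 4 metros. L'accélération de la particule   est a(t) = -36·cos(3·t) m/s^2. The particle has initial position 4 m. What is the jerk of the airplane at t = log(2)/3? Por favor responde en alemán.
Um dies zu lösen, müssen wir 2 Ableitungen unserer Gleichung für die Geschwindigkeit v(t) = 12·exp(3·t) nehmen. Die Ableitung von der Geschwindigkeit ergibt die Beschleunigung: a(t) = 36·exp(3·t). Durch Ableiten von der Beschleunigung erhalten wir den Ruck: j(t) = 108·exp(3·t). Aus der Gleichung für den Ruck j(t) = 108·exp(3·t), setzen wir t = log(2)/3 ein und erhalten j = 216.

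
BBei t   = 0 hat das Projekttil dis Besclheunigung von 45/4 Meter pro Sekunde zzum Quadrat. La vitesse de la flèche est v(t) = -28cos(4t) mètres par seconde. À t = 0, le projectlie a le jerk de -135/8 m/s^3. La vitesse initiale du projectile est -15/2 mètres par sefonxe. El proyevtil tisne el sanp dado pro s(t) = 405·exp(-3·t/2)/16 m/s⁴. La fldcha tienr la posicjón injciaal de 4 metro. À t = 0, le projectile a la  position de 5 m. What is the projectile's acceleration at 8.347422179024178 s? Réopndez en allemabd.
Wir müssen unsere Gleichung für den Snap s(t) = 405·exp(-3·t/2)/16 2-mal integrieren. Das Integral von dem Snap, mit j(0) = -135/8, ergibt den Ruck: j(t) = -135·exp(-3·t/2)/8. Durch Integration von dem Ruck und Verwendung der Anfangsbedingung a(0) = 45/4, erhalten wir a(t) = 45·exp(-3·t/2)/4. Aus der Gleichung für die Beschleunigung a(t) = 45·exp(-3·t/2)/4, setzen wir t = 8.347422179024178 ein und erhalten a = 0.0000410481356408268.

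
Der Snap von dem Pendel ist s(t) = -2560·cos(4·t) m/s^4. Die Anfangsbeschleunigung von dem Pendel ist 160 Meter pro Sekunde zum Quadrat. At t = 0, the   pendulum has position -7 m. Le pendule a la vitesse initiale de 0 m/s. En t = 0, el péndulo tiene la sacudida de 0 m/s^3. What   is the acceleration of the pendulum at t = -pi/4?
We need to integrate our snap equation s(t) = -2560·cos(4·t) 2 times. The integral of snap is jerk. Using j(0) = 0, we get j(t) = -640·sin(4·t). Taking ∫j(t)dt and applying a(0) = 160, we find a(t) = 160·cos(4·t). Using a(t) = 160·cos(4·t) and substituting t = -pi/4, we find a = -160.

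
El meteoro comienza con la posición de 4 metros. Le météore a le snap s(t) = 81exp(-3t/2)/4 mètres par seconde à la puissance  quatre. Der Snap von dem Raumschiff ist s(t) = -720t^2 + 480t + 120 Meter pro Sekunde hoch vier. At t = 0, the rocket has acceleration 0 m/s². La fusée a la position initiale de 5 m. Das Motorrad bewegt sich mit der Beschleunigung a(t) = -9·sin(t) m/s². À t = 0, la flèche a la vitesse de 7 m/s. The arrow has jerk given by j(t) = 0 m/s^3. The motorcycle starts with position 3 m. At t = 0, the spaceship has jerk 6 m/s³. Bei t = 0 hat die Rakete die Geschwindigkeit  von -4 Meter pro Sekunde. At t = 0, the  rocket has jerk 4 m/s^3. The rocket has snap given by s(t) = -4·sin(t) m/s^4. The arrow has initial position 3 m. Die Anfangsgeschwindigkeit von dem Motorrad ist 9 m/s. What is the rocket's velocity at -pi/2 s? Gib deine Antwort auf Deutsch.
Ausgehend von dem Snap s(t) = -4·sin(t), nehmen wir 3 Integrale. Durch Integration von dem Snap und Verwendung der Anfangsbedingung j(0) = 4, erhalten wir j(t) = 4·cos(t). Durch Integration von dem Ruck und Verwendung der Anfangsbedingung a(0) = 0, erhalten wir a(t) = 4·sin(t). Durch Integration von der Beschleunigung und Verwendung der Anfangsbedingung v(0) = -4, erhalten wir v(t) = -4·cos(t). Mit v(t) = -4·cos(t) und Einsetzen von t = -pi/2, finden wir v = 0.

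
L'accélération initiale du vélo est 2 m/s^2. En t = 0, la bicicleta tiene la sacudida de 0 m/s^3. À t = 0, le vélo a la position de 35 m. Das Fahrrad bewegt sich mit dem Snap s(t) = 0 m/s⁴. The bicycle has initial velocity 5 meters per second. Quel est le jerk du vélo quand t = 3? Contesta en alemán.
Wir müssen das Integral unserer Gleichung für den Snap s(t) = 0 1-mal finden. Mit ∫s(t)dt und Anwendung von j(0) = 0, finden wir j(t) = 0. Mit j(t) = 0 und Einsetzen von t = 3, finden wir j = 0.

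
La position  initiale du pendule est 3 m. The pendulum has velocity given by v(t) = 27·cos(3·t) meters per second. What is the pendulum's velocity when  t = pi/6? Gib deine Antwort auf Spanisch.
Usando v(t) = 27·cos(3·t) y sustituyendo t = pi/6, encontramos v = 0.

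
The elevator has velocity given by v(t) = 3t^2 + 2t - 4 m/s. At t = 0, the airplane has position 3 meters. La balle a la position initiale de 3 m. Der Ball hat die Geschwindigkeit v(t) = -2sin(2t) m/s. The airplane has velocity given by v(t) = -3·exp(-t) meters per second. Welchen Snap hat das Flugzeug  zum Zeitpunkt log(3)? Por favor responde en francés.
En partant de la vitesse v(t) = -3·exp(-t), nous prenons 3 dérivées. La dérivée de la vitesse donne l'accélération: a(t) = 3·exp(-t). En dérivant l'accélération, nous obtenons le jerk: j(t) = -3·exp(-t). En prenant d/dt de j(t), nous trouvons s(t) = 3·exp(-t). Nous avons le snap s(t) = 3·exp(-t). En substituant t = log(3): s(log(3)) = 1.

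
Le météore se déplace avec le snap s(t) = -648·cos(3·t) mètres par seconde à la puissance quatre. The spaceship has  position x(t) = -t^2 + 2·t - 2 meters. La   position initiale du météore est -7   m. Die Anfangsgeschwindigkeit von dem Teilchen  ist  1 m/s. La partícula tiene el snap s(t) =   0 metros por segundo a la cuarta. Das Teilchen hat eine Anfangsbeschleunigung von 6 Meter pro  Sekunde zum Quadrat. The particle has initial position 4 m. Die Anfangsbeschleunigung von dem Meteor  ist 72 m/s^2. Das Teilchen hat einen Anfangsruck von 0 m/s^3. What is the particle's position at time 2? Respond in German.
Ausgehend von dem Snap s(t) = 0, nehmen wir 4 Stammfunktionen. Mit ∫s(t)dt und Anwendung von j(0) = 0, finden wir j(t) = 0. Die Stammfunktion von dem Ruck, mit a(0) = 6, ergibt die Beschleunigung: a(t) = 6. Durch Integration von der Beschleunigung und Verwendung der Anfangsbedingung v(0) = 1, erhalten wir v(t) = 6·t + 1. Das Integral von der Geschwindigkeit ist die Position. Mit x(0) = 4 erhalten wir x(t) = 3·t^2 + t + 4. Mit x(t) = 3·t^2 + t + 4 und Einsetzen von t = 2, finden wir x = 18.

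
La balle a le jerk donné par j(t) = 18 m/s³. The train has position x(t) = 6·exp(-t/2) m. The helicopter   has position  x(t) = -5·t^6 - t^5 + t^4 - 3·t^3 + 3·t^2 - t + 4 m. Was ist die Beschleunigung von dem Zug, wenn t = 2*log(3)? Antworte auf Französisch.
En partant de la position x(t) = 6·exp(-t/2), nous prenons 2 dérivées. La dérivée de la position donne la vitesse: v(t) = -3·exp(-t/2). En dérivant la vitesse, nous obtenons l'accélération: a(t) = 3·exp(-t/2)/2. Nous avons l'accélération a(t) = 3·exp(-t/2)/2. En substituant t = 2*log(3): a(2*log(3)) = 1/2.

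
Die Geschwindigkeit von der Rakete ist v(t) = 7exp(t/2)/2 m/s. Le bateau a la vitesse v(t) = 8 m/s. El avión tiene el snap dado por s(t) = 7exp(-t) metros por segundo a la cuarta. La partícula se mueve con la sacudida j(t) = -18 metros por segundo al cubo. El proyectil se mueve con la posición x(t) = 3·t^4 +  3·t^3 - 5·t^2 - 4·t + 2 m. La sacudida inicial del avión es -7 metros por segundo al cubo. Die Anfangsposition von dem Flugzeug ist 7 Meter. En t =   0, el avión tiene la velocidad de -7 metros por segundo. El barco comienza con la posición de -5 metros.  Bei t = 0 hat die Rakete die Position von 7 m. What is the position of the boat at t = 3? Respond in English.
We need to integrate our velocity equation v(t) = 8 1 time. Finding the integral of v(t) and using x(0) = -5: x(t) = 8·t - 5. Using x(t) = 8·t - 5 and substituting t = 3, we find x = 19.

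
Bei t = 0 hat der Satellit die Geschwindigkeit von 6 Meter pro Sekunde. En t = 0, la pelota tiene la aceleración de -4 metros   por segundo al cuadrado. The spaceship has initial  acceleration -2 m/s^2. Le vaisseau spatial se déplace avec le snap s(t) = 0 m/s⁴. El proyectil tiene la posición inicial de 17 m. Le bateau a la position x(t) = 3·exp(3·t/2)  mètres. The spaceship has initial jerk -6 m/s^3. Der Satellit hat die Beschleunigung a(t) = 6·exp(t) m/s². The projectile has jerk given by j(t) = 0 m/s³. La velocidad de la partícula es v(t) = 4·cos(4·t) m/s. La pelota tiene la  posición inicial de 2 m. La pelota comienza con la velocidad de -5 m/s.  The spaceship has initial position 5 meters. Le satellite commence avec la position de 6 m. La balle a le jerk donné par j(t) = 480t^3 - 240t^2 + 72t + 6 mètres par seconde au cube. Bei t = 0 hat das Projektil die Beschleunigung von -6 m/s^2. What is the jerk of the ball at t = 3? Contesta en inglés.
From the given jerk equation j(t) = 480·t^3 - 240·t^2 + 72·t + 6, we substitute t = 3 to get j = 11022.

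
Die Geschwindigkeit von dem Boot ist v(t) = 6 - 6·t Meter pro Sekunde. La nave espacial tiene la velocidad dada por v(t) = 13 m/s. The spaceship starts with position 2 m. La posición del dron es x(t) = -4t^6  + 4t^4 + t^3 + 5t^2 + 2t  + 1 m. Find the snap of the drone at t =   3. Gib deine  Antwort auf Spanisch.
Para resolver esto, necesitamos tomar 4 derivadas de nuestra ecuación de la posición x(t) = -4·t^6 + 4·t^4 + t^3 + 5·t^2 + 2·t + 1. La derivada de la posición da la velocidad: v(t) = -24·t^5 + 16·t^3 + 3·t^2 + 10·t + 2. Derivando la velocidad, obtenemos la aceleración: a(t) = -120·t^4 + 48·t^2 + 6·t + 10. La derivada de la aceleración da la sacudida: j(t) = -480·t^3 + 96·t + 6. Derivando la sacudida, obtenemos el snap: s(t) = 96 - 1440·t^2. Tenemos el snap s(t) = 96 - 1440·t^2. Sustituyendo t = 3: s(3) = -12864.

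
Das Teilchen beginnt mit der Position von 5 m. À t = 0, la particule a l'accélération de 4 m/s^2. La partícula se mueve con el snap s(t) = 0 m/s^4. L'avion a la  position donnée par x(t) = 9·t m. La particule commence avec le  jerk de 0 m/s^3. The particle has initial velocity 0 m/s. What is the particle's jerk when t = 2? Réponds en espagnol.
Partiendo del snap s(t) = 0, tomamos 1 integral. La antiderivada del snap, con j(0) = 0, da la sacudida: j(t) = 0. Tenemos la sacudida j(t) = 0. Sustituyendo t = 2: j(2) = 0.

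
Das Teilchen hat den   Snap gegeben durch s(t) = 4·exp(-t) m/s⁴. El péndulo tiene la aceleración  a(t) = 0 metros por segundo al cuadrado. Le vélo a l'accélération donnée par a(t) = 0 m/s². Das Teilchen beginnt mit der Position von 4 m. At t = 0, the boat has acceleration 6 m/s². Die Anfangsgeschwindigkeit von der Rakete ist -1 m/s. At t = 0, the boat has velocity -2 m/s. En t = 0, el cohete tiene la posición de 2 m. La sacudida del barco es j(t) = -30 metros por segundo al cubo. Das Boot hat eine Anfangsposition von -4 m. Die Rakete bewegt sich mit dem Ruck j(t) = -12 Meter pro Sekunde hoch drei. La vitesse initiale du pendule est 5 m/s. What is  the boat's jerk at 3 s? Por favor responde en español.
Tenemos la sacudida j(t) = -30. Sustituyendo t = 3: j(3) = -30.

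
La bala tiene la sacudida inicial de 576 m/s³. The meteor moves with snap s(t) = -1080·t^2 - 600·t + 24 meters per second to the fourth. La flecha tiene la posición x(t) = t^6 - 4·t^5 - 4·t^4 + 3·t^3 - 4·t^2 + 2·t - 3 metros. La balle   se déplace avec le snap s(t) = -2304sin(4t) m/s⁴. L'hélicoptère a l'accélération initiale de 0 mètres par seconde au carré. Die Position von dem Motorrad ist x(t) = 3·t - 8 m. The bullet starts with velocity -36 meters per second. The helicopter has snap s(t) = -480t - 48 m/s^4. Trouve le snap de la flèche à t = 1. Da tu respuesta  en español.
Para resolver esto, necesitamos tomar 4 derivadas de nuestra ecuación de la posición x(t) = t^6 - 4·t^5 - 4·t^4 + 3·t^3 - 4·t^2 + 2·t - 3. Derivando la posición, obtenemos la velocidad: v(t) = 6·t^5 - 20·t^4 - 16·t^3 + 9·t^2 - 8·t + 2. Derivando la velocidad, obtenemos la aceleración: a(t) = 30·t^4 - 80·t^3 - 48·t^2 + 18·t - 8. Derivando la aceleración, obtenemos la sacudida: j(t) = 120·t^3 - 240·t^2 - 96·t + 18. Derivando la sacudida, obtenemos el snap: s(t) = 360·t^2 - 480·t - 96. De la ecuación del snap s(t) = 360·t^2 - 480·t - 96, sustituimos t = 1 para obtener s = -216.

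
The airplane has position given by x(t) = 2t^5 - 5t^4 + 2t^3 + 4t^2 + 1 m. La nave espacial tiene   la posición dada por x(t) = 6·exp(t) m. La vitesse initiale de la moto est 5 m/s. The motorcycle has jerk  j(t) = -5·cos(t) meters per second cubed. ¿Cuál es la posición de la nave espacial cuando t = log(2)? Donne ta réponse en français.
De l'équation de la position x(t) = 6·exp(t), nous substituons t = log(2) pour obtenir x = 12.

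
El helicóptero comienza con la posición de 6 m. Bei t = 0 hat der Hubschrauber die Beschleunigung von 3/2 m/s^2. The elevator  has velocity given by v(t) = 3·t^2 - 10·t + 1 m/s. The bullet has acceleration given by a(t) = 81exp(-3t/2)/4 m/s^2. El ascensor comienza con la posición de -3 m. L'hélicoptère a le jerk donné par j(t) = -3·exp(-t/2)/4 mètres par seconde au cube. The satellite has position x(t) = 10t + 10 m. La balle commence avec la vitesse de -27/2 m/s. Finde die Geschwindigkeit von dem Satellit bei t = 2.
Ausgehend von der Position x(t) = 10·t + 10, nehmen wir 1 Ableitung. Mit d/dt von x(t) finden wir v(t) = 10. Mit v(t) = 10 und Einsetzen von t = 2, finden wir v = 10.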